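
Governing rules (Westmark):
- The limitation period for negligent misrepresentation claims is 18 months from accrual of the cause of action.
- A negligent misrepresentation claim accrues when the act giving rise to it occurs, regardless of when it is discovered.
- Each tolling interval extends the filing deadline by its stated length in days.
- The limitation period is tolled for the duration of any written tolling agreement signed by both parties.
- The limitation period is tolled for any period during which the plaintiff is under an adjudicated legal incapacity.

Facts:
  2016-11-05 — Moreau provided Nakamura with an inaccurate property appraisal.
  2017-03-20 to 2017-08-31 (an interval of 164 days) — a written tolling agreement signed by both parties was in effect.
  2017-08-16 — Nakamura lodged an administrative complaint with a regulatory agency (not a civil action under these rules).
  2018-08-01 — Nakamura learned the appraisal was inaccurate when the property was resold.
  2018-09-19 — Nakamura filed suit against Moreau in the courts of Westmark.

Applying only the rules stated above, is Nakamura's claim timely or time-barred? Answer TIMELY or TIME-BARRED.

Accrual is governed by the date of the act, so the period began to run on 2016-11-05; the later discovery on 2018-08-01 is irrelevant under the stated rule.
The untolled deadline — 18 months after 2016-11-05 — is 2018-05-05.
The period was tolled for 164 days by the written tolling agreement (2017-03-20 to 2017-08-31), pushing the deadline to 2018-10-16.
Nothing else in the chronology tolls or restarts the period.
Nakamura filed on 2018-09-19, before the 2018-10-16 deadline, so the action is timely.

TIMELY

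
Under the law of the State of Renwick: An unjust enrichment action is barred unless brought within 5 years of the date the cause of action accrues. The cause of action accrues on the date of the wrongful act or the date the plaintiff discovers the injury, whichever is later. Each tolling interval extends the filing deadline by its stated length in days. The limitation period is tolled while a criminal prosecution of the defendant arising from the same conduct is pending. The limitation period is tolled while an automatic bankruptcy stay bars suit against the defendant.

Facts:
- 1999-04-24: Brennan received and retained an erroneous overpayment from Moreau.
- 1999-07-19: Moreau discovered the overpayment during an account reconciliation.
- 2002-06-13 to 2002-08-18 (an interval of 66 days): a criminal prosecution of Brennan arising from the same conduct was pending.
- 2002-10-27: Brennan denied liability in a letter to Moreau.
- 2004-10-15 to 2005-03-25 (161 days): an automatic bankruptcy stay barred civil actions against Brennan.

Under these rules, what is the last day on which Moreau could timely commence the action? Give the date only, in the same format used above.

2004-09-23

Taking the later of the act (1999-04-24) and discovery (1999-07-19), the claim accrued on 1999-07-19.
The untolled deadline — 5 years after 1999-07-19 — is 2004-07-19.
The period was tolled for 66 days by the pending criminal prosecution (2002-06-13 to 2002-08-18), pushing the deadline to 2004-09-23.
By the time the automatic bankruptcy stay began on 2004-10-15, the limitation period had already expired on 2004-09-23; that interval cannot revive it.
None of the other events listed affects the running of the period under the stated rules.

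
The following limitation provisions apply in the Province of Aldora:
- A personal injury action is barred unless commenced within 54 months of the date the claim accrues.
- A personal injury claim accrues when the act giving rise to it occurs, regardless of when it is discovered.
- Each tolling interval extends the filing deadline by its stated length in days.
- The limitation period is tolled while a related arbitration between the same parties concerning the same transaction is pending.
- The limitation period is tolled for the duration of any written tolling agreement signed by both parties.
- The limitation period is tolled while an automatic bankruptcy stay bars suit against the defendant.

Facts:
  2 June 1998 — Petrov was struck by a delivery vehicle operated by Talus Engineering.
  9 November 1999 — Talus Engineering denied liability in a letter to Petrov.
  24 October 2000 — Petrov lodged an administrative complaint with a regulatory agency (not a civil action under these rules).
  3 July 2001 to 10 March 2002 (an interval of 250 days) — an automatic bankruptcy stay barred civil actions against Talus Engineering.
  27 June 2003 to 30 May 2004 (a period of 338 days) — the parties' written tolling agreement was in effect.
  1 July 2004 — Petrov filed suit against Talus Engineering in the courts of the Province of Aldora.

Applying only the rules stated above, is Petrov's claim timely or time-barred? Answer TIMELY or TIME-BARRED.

The limitation period began to run on 2 June 1998.
54 months from 2 June 1998 is 2 December 2002.
The automatic bankruptcy stay from 3 July 2001 to 10 March 2002 tolled the period for 250 days, extending the deadline to 9 August 2003.
Because the written tolling agreement ran from 27 June 2003 to 30 May 2004, the deadline is extended by 338 days to 12 July 2004.
Nothing else in the chronology tolls or restarts the period.
Petrov filed on 1 July 2004, before the 12 July 2004 deadline, so the action is timely.

TIMELY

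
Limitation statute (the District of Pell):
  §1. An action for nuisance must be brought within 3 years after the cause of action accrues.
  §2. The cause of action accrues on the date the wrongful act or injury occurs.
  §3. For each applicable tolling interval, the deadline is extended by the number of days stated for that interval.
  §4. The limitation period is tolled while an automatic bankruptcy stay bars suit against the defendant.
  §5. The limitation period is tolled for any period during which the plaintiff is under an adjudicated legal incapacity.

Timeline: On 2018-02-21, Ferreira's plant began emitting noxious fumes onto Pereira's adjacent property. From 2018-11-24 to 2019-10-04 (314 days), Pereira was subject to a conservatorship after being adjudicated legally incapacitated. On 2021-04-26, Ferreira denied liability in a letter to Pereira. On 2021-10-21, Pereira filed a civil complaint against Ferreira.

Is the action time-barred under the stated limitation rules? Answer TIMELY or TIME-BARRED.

The cause of action accrued on 2018-02-21, the date of the act.
3 years from 2018-02-21 is 2021-02-21.
The plaintiff's legal incapacity from 2018-11-24 to 2019-10-04 tolled the period for 314 days, extending the deadline to 2022-01-01.
The other events in the timeline have no effect on the limitation period under the stated rules.
The 2021-10-21 filing precedes the 2022-01-01 deadline; the claim is timely.

TIMELY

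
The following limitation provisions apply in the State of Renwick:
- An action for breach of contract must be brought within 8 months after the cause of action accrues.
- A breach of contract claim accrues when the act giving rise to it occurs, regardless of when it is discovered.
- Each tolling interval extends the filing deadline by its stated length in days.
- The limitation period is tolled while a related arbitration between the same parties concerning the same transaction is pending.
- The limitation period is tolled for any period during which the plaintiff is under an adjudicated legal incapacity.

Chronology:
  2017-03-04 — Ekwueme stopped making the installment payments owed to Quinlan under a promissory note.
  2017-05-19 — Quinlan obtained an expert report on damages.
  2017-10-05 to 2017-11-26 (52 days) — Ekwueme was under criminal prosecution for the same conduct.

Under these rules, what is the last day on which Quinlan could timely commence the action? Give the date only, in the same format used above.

2017-11-04

The cause of action accrued on 2017-03-04, the date of the act.
Adding the 8 months base period to 2017-03-04 gives a deadline of 2017-11-04, before any tolling.
Although a criminal prosecution ran from 2017-10-05 to 2017-11-26, the stated rules do not make that a tolling event, so it is disregarded.
The other events in the timeline have no effect on the limitation period under the stated rules.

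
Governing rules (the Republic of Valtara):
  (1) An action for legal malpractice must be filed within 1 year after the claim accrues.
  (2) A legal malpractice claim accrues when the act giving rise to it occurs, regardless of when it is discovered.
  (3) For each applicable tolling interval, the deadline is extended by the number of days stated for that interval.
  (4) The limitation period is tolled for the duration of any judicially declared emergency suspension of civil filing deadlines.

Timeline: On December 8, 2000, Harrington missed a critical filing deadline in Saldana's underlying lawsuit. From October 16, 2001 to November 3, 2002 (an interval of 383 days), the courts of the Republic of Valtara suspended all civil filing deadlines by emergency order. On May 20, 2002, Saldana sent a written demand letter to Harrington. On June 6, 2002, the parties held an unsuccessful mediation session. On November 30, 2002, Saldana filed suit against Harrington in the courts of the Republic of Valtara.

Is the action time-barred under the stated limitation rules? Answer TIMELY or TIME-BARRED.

The limitation period began to run on December 8, 2000.
Adding the 1 year base period to December 8, 2000 gives a deadline of December 8, 2001, before any tolling.
The emergency suspension of filing deadlines from October 16, 2001 to November 3, 2002 tolled the period for 383 days, extending the deadline to December 26, 2002.
None of the other events listed affects the running of the period under the stated rules.
Filing on November 30, 2002 beat the December 26, 2002 deadline — the action is timely.

TIMELY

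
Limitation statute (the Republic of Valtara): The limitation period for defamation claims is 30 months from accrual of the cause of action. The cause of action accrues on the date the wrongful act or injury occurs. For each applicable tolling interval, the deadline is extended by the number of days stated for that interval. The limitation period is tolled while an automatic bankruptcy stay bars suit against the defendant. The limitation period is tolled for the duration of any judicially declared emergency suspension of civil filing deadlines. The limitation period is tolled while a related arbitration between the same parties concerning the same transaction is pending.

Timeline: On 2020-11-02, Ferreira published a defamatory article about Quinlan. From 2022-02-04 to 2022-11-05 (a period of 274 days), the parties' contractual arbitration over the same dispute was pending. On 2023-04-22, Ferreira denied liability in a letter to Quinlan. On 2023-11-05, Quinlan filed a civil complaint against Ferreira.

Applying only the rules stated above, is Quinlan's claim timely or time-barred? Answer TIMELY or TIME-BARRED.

The limitation period began to run on 2020-11-02.
Adding the 30 months base period to 2020-11-02 gives a deadline of 2023-05-02, before any tolling.
The pending related arbitration from 2022-02-04 to 2022-11-05 tolled the period for 274 days, extending the deadline to 2024-01-31.
The other events in the timeline have no effect on the limitation period under the stated rules.
Filing on 2023-11-05 beat the 2024-01-31 deadline — the action is timely.

TIMELY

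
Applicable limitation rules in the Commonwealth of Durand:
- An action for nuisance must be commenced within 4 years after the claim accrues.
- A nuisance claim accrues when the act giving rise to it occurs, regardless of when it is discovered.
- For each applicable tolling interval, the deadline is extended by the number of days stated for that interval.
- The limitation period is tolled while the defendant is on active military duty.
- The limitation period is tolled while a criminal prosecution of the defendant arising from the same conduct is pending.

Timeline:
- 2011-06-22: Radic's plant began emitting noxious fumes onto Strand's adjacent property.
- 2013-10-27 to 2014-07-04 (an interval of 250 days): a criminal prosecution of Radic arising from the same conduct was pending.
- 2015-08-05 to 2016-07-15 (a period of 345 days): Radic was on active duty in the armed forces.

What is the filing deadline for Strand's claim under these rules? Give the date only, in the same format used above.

The claim accrued on 2011-06-22, the date of the act.
Adding the 4 years base period to 2011-06-22 gives a deadline of 2015-06-22, before any tolling.
The period was tolled for 250 days by the pending criminal prosecution (2013-10-27 to 2014-07-04), pushing the deadline to 2016-02-27.
Because the defendant's active military service ran from 2015-08-05 to 2016-07-15, the deadline is extended by 345 days to 2017-02-06.

2017-02-06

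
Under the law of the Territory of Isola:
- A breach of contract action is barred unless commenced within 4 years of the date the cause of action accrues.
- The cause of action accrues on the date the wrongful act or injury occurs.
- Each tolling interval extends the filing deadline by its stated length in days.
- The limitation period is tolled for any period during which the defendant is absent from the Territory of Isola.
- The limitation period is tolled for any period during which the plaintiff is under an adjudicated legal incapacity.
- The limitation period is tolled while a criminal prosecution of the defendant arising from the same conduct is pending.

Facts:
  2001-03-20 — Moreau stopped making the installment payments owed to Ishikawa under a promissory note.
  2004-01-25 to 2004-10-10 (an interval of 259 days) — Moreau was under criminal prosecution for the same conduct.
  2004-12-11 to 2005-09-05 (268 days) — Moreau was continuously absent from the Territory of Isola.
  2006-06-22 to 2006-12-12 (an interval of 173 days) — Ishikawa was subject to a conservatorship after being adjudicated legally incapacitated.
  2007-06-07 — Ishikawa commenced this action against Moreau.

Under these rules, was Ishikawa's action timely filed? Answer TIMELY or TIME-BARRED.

The claim accrued on 2001-03-20, when the wrongful act occurred.
4 years from 2001-03-20 is 2005-03-20.
Because the pending criminal prosecution ran from 2004-01-25 to 2004-10-10, the deadline is extended by 259 days to 2005-12-04.
Because the defendant's absence from the jurisdiction ran from 2004-12-11 to 2005-09-05, the deadline is extended by 268 days to 2006-08-29.
The period was tolled for 173 days by the plaintiff's legal incapacity (2006-06-22 to 2006-12-12), pushing the deadline to 2007-02-18.
The 2007-06-07 filing falls after the 2007-02-18 deadline; the claim is time-barred.

TIME-BARRED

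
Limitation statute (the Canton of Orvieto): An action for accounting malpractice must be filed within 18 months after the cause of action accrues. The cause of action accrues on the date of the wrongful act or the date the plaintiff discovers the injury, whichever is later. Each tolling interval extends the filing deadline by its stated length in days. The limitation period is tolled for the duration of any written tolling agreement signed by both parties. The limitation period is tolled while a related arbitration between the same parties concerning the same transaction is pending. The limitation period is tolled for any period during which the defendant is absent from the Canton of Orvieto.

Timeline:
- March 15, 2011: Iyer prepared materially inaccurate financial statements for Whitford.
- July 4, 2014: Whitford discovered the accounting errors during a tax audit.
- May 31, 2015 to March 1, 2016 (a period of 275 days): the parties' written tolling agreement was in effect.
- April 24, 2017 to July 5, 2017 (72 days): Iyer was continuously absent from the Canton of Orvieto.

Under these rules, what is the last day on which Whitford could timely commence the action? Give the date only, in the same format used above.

Because discovery on July 4, 2014 post-dates the March 15, 2011 act, accrual under the later-of rule falls on July 4, 2014.
The untolled deadline — 18 months after July 4, 2014 — is January 4, 2016.
The period was tolled for 275 days by the written tolling agreement (May 31, 2015 to March 1, 2016), pushing the deadline to October 5, 2016.
The defendant's absence from the jurisdiction starting April 24, 2017 came too late — the period had run on October 5, 2016 — and so does not extend the deadline.

October 5, 2016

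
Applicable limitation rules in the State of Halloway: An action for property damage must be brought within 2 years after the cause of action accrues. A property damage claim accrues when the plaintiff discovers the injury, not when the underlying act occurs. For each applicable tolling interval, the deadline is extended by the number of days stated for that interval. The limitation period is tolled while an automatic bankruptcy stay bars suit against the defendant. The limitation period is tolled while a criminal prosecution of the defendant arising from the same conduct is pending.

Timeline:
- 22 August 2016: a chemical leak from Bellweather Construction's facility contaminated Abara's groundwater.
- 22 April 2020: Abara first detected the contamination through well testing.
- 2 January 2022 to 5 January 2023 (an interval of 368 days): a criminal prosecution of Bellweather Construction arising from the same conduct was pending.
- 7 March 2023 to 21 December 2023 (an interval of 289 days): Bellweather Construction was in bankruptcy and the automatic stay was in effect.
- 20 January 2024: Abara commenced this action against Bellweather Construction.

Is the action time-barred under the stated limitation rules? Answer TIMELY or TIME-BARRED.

TIMELY

Accrual is tied to discovery, so the period began on 22 April 2020 rather than on 22 August 2016 when the act occurred.
2 years from 22 April 2020 is 22 April 2022.
The pending criminal prosecution from 2 January 2022 to 5 January 2023 tolled the period for 368 days, extending the deadline to 25 April 2023.
The period was tolled for 289 days by the automatic bankruptcy stay (7 March 2023 to 21 December 2023), pushing the deadline to 8 February 2024.
Filing on 20 January 2024 beat the 8 February 2024 deadline — the action is timely.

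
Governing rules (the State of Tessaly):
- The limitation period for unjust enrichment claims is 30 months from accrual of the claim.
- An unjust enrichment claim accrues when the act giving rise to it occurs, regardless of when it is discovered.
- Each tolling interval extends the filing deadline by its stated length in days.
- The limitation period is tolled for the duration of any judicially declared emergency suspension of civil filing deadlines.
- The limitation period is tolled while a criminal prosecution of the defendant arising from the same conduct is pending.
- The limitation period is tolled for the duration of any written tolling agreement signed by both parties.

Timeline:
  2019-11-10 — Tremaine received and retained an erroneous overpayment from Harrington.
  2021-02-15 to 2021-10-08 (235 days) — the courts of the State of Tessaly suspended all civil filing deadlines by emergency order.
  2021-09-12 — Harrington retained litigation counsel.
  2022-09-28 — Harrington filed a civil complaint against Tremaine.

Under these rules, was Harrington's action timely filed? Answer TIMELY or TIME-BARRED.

TIMELY

The claim accrued on 2019-11-10, when the wrongful act occurred.
30 months from 2019-11-10 is 2022-05-10.
The period was tolled for 235 days by the emergency suspension of filing deadlines (2021-02-15 to 2021-10-08), pushing the deadline to 2022-12-31.
Nothing else in the chronology tolls or restarts the period.
The 2022-09-28 filing precedes the 2022-12-31 deadline; the claim is timely.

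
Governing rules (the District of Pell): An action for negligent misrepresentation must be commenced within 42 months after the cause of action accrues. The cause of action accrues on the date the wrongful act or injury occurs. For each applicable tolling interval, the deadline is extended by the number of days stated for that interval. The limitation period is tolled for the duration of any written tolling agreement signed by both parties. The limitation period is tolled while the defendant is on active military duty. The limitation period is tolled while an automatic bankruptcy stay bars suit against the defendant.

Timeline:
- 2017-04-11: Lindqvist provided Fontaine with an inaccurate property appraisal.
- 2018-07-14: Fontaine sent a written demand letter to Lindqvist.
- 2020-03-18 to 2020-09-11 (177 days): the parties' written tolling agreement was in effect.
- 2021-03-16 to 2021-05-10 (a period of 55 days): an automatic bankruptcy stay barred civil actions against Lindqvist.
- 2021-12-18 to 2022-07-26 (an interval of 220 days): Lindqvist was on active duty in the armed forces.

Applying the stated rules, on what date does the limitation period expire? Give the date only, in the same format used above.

2021-05-31

The claim accrued on 2017-04-11, when the wrongful act occurred.
Adding the 42 months base period to 2017-04-11 gives a deadline of 2020-10-11, before any tolling.
The written tolling agreement from 2020-03-18 to 2020-09-11 tolled the period for 177 days, extending the deadline to 2021-04-06.
The period was tolled for 55 days by the automatic bankruptcy stay (2021-03-16 to 2021-05-10), pushing the deadline to 2021-05-31.
The defendant's active military service starting 2021-12-18 came too late — the period had run on 2021-05-31 — and so does not extend the deadline.
None of the other events listed affects the running of the period under the stated rules.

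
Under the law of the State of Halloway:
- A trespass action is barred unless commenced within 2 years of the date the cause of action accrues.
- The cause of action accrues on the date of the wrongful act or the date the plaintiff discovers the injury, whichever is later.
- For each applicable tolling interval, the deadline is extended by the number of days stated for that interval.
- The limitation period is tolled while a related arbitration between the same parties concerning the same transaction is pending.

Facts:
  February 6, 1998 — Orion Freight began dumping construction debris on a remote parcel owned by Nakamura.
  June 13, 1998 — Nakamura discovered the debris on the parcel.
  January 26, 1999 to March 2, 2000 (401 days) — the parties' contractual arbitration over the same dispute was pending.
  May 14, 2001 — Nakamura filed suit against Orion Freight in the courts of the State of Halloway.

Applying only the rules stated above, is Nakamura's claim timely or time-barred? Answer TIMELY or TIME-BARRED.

TIMELY

Because discovery on June 13, 1998 post-dates the February 6, 1998 act, accrual under the later-of rule falls on June 13, 1998.
Adding the 2 years base period to June 13, 1998 gives a deadline of June 13, 2000, before any tolling.
The period was tolled for 401 days by the pending related arbitration (January 26, 1999 to March 2, 2000), pushing the deadline to July 19, 2001.
Filing on May 14, 2001 beat the July 19, 2001 deadline — the action is timely.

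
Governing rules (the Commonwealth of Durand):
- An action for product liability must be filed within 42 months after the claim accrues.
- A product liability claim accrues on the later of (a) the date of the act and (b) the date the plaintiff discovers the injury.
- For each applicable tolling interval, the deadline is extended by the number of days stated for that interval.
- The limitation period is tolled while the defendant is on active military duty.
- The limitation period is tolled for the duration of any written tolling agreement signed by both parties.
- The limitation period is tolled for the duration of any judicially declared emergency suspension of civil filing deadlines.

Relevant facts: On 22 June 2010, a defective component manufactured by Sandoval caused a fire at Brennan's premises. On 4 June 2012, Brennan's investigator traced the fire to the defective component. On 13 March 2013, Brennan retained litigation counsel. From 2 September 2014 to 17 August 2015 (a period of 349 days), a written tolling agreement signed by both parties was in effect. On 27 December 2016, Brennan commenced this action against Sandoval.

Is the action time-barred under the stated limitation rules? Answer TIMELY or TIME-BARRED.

Because discovery on 4 June 2012 post-dates the 22 June 2010 act, accrual under the later-of rule falls on 4 June 2012.
The untolled deadline — 42 months after 4 June 2012 — is 4 December 2015.
The period was tolled for 349 days by the written tolling agreement (2 September 2014 to 17 August 2015), pushing the deadline to 17 November 2016.
Nothing else in the chronology tolls or restarts the period.
The 27 December 2016 filing falls after the 17 November 2016 deadline; the claim is time-barred.

TIME-BARRED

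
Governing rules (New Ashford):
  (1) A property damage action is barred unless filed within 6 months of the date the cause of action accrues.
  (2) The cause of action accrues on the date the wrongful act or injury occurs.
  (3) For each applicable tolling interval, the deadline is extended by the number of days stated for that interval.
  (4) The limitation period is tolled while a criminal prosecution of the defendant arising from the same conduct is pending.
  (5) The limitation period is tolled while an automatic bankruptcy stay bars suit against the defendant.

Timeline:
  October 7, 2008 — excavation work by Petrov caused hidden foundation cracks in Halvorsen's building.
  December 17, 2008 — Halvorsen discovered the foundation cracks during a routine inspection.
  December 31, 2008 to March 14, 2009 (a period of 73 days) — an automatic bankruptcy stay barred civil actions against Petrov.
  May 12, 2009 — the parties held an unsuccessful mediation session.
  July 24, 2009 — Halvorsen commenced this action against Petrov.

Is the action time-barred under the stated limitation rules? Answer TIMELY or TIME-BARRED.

TIME-BARRED

Accrual is governed by the date of the act, so the period began to run on October 7, 2008; the later discovery on December 17, 2008 is irrelevant under the stated rule.
6 months from October 7, 2008 is April 7, 2009.
The period was tolled for 73 days by the automatic bankruptcy stay (December 31, 2008 to March 14, 2009), pushing the deadline to June 19, 2009.
Nothing else in the chronology tolls or restarts the period.
Filing on July 24, 2009 missed the June 19, 2009 deadline — the action is time-barred.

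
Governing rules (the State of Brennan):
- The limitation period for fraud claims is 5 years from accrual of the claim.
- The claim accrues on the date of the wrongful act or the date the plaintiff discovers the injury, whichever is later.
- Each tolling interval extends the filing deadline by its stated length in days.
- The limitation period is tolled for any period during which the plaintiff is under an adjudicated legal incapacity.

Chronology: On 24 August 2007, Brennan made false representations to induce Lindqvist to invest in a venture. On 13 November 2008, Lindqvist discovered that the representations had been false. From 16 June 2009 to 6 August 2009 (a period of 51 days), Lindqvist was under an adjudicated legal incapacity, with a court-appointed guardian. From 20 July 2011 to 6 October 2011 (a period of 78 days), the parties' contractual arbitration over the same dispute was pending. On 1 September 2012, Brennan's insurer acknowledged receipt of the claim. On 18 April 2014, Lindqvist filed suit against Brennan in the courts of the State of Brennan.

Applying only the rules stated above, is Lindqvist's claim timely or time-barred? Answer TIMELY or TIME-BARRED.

The claim accrued on 13 November 2008 — the later of the 24 August 2007 act and the 13 November 2008 discovery.
The untolled deadline — 5 years after 13 November 2008 — is 13 November 2013.
The period was tolled for 51 days by the plaintiff's legal incapacity (16 June 2009 to 6 August 2009), pushing the deadline to 3 January 2014.
The pending related arbitration from 20 July 2011 to 6 October 2011 does not toll the period, because no stated rule makes a pending arbitration a tolling event.
None of the other events listed affects the running of the period under the stated rules.
Lindqvist filed on 18 April 2014, after the 3 January 2014 deadline, so the action is time-barred.

TIME-BARRED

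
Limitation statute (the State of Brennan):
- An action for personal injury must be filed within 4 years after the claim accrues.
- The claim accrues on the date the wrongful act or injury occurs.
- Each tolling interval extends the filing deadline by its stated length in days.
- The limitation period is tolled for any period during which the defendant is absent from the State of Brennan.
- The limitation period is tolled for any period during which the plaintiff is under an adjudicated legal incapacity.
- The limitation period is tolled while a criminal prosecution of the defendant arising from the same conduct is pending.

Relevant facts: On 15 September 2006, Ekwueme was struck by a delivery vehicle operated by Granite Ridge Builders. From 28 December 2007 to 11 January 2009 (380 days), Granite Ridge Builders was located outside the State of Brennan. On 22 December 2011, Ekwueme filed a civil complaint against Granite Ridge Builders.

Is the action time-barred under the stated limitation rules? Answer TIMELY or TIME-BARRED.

The limitation period began to run on 15 September 2006.
The untolled deadline — 4 years after 15 September 2006 — is 15 September 2010.
Because the defendant's absence from the jurisdiction ran from 28 December 2007 to 11 January 2009, the deadline is extended by 380 days to 30 September 2011.
Filing on 22 December 2011 missed the 30 September 2011 deadline — the action is time-barred.

TIME-BARRED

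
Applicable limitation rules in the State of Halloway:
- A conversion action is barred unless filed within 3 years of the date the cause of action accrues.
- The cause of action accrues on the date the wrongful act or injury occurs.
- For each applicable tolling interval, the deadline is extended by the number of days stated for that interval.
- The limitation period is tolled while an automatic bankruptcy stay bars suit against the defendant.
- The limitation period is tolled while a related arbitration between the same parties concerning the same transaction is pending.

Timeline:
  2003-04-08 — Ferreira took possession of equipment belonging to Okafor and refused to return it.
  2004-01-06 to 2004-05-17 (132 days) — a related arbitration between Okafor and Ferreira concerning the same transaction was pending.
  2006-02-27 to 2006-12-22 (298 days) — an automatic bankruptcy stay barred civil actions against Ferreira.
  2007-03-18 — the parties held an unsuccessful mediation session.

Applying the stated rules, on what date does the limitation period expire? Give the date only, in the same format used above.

The claim accrued on 2003-04-08, when the wrongful act occurred.
Adding the 3 years base period to 2003-04-08 gives a deadline of 2006-04-08, before any tolling.
The pending related arbitration from 2004-01-06 to 2004-05-17 tolled the period for 132 days, extending the deadline to 2006-08-18.
Because the automatic bankruptcy stay ran from 2006-02-27 to 2006-12-22, the deadline is extended by 298 days to 2007-06-12.
The other events in the timeline have no effect on the limitation period under the stated rules.

2007-06-12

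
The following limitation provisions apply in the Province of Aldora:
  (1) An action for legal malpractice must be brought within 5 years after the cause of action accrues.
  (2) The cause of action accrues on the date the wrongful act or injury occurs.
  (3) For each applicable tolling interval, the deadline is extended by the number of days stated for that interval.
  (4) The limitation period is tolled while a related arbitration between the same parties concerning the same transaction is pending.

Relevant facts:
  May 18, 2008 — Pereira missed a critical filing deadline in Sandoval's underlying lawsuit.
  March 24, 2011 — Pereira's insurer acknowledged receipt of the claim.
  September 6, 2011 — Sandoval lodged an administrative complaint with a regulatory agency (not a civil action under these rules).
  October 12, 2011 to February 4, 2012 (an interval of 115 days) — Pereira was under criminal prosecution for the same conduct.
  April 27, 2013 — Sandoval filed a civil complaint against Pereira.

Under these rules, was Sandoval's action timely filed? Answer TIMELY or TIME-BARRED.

The limitation period began to run on May 18, 2008.
5 years from May 18, 2008 is May 18, 2013.
The pending criminal prosecution from October 12, 2011 to February 4, 2012 does not toll the period, because no stated rule makes a criminal prosecution a tolling event.
Nothing else in the chronology tolls or restarts the period.
The April 27, 2013 filing precedes the May 18, 2013 deadline; the claim is timely.

TIMELY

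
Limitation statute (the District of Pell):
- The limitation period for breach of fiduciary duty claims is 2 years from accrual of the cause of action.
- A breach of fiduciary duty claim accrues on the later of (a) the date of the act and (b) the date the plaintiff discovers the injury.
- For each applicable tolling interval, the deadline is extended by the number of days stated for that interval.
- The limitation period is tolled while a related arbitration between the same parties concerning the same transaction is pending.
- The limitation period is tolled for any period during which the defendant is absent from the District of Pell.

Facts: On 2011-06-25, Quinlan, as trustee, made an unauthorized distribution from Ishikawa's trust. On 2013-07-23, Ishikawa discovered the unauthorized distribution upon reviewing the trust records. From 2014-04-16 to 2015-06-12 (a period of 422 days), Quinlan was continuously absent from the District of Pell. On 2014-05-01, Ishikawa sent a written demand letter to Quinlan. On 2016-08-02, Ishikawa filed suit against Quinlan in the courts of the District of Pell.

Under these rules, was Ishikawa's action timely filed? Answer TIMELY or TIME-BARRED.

Taking the later of the act (2011-06-25) and discovery (2013-07-23), the claim accrued on 2013-07-23.
2 years from 2013-07-23 is 2015-07-23.
The defendant's absence from the jurisdiction from 2014-04-16 to 2015-06-12 tolled the period for 422 days, extending the deadline to 2016-09-17.
None of the other events listed affects the running of the period under the stated rules.
Ishikawa filed on 2016-08-02, before the 2016-09-17 deadline, so the action is timely.

TIMELY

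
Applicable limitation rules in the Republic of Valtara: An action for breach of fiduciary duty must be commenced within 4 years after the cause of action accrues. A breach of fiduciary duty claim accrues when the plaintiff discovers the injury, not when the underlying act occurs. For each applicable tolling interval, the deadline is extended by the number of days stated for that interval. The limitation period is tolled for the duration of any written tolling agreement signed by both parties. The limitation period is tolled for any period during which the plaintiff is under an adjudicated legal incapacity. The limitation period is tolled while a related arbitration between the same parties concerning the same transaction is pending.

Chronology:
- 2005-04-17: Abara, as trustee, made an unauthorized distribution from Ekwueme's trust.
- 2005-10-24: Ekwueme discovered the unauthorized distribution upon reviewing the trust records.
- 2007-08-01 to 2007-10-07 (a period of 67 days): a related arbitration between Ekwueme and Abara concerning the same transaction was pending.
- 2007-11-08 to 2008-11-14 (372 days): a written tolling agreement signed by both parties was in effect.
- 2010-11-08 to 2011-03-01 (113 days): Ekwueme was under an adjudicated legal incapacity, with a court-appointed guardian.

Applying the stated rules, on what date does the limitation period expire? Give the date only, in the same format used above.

2011-04-29

The claim did not accrue until Ekwueme discovered the injury on 2005-10-24; the 2005-04-17 act date does not start the clock under the stated rule.
Adding the 4 years base period to 2005-10-24 gives a deadline of 2009-10-24, before any tolling.
Because the pending related arbitration ran from 2007-08-01 to 2007-10-07, the deadline is extended by 67 days to 2009-12-30.
The written tolling agreement from 2007-11-08 to 2008-11-14 tolled the period for 372 days, extending the deadline to 2011-01-06.
Because the plaintiff's legal incapacity ran from 2010-11-08 to 2011-03-01, the deadline is extended by 113 days to 2011-04-29.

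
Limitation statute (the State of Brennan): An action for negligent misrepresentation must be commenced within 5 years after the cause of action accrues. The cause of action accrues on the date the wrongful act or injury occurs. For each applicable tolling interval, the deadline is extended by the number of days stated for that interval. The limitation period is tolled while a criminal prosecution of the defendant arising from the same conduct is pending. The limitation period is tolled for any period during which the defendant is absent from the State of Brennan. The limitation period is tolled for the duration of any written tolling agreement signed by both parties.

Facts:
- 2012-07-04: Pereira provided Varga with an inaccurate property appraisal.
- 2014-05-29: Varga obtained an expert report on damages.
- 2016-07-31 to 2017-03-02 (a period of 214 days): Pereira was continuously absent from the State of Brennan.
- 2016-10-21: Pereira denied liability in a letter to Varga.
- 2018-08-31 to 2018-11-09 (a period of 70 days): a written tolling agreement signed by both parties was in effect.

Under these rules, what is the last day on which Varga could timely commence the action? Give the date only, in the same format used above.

2018-02-03

The claim accrued on 2012-07-04, when the wrongful act occurred.
5 years from 2012-07-04 is 2017-07-04.
The period was tolled for 214 days by the defendant's absence from the jurisdiction (2016-07-31 to 2017-03-02), pushing the deadline to 2018-02-03.
By the time the written tolling agreement began on 2018-08-31, the limitation period had already expired on 2018-02-03; that interval cannot revive it.
The other events in the timeline have no effect on the limitation period under the stated rules.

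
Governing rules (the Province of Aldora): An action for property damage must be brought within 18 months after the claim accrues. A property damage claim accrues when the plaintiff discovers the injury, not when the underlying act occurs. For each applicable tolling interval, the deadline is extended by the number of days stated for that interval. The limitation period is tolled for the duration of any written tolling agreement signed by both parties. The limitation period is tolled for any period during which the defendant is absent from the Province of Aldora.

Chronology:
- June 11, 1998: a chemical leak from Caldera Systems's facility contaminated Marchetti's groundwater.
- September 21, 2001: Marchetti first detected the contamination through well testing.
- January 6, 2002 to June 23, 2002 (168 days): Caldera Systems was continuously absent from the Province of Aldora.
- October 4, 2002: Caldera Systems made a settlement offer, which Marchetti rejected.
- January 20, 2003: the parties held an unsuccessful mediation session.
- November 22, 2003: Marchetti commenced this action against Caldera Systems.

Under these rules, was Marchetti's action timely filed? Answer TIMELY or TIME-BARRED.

TIME-BARRED

Accrual is tied to discovery, so the period began on September 21, 2001 rather than on June 11, 1998 when the act occurred.
18 months from September 21, 2001 is March 21, 2003.
The period was tolled for 168 days by the defendant's absence from the jurisdiction (January 6, 2002 to June 23, 2002), pushing the deadline to September 5, 2003.
Nothing else in the chronology tolls or restarts the period.
The November 22, 2003 filing falls after the September 5, 2003 deadline; the claim is time-barred.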